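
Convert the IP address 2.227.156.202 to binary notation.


2 = 00000010
227 = 11100011
156 = 10011100
202 = 11001010
Binary: 00000010.11100011.10011100.11001010


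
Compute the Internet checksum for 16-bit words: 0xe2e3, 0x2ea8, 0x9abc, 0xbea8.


Sum all words (with carry folding):
+ 0xe2e3 = 0xe2e3
+ 0x2ea8 = 0x118c
+ 0x9abc = 0xac48
+ 0xbea8 = 0x6af1
One's complement: ~0x6af1
Checksum = 0x950e


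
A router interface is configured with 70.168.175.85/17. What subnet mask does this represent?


/17 means 17 network bits, 15 host bits
Binary: 11111111111111111000000000000000
Mask: 255.255.128.0


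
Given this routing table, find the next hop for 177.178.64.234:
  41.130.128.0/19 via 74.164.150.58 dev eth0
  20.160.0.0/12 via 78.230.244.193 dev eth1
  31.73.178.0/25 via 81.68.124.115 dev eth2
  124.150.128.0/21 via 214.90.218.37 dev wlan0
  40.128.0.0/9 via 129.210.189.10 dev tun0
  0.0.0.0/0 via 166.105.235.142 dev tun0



Longest prefix match for 177.178.64.234:
  /19 41.130.128.0: no
  /12 20.160.0.0: no
  /25 31.73.178.0: no
  /21 124.150.128.0: no
  /9 40.128.0.0: no
  /0 0.0.0.0: MATCH
Selected: next-hop 166.105.235.142 via tun0 (matched /0)


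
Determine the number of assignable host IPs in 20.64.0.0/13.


Host bits = 32 - 13 = 19
Total addresses = 2^19 = 524288
Usable = total - 2 (network and broadcast)
Usable hosts: 524286


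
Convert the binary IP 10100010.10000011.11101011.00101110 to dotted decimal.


10100010 = 162
10000011 = 131
11101011 = 235
00101110 = 46
IP: 162.131.235.46


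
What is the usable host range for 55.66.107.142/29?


Network: 55.66.107.136
Broadcast: 55.66.107.143
First usable = network + 1
Last usable = broadcast - 1
Range: 55.66.107.137 to 55.66.107.142


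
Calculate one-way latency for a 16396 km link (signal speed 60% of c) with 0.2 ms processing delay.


Speed = 0.6 * 3e5 km/s = 180000 km/s
Propagation delay = 16396 / 180000 = 0.0911 s = 91.0889 ms
Processing delay = 0.2 ms
Total one-way latency = 91.2889 ms


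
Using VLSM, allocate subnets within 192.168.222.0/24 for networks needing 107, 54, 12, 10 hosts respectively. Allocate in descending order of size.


107 hosts -> /25 (126 usable): 192.168.222.0/25
54 hosts -> /26 (62 usable): 192.168.222.128/26
12 hosts -> /28 (14 usable): 192.168.222.192/28
10 hosts -> /28 (14 usable): 192.168.222.208/28
Allocation: 192.168.222.0/25 (107 hosts, 126 usable); 192.168.222.128/26 (54 hosts, 62 usable); 192.168.222.192/28 (12 hosts, 14 usable); 192.168.222.208/28 (10 hosts, 14 usable)


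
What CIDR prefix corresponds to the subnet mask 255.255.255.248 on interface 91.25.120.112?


Binary: 11111111.11111111.11111111.11111000
Count leading 1s
Prefix: /29


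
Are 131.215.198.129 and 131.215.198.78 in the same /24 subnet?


Mask: 255.255.255.0
131.215.198.129 AND mask = 131.215.198.0
131.215.198.78 AND mask = 131.215.198.0
Yes, same subnet (131.215.198.0)


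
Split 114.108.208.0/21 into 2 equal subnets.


New prefix = 21 + 1 = 22
Each subnet has 1024 addresses
  114.108.208.0/22
  114.108.212.0/22
Subnets: 114.108.208.0/22, 114.108.212.0/22


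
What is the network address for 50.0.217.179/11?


IP:   00110010.00000000.11011001.10110011
Mask: 11111111.11100000.00000000.00000000
AND operation:
Net:  00110010.00000000.00000000.00000000
Network: 50.0.0.0/11


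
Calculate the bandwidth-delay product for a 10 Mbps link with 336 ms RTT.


BDP = bandwidth * RTT
= 10 Mbps * 336 ms
= 10 * 1e6 * 336 / 1000 bits
= 3360000 bits
= 420000 bytes
= 410.1562 KB
BDP = 3360000 bits (420000 bytes)


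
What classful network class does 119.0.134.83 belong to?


First octet: 119
Binary: 01110111
0xxxxxxx -> Class A (1-126)
Class A, default mask 255.0.0.0 (/8)


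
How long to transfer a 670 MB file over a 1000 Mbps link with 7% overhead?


Effective throughput = 1000 * (1 - 7/100) = 930.0 Mbps
File size in Mb = 670 * 8 = 5360 Mb
Time = 5360 / 930.0
Time = 5.7634 seconds


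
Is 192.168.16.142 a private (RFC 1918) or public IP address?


RFC 1918 private ranges:
  10.0.0.0/8 (10.0.0.0 - 10.255.255.255)
  172.16.0.0/12 (172.16.0.0 - 172.31.255.255)
  192.168.0.0/16 (192.168.0.0 - 192.168.255.255)
Private (in 192.168.0.0/16)


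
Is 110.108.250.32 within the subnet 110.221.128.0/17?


Subnet network: 110.221.128.0
Test IP AND mask: 110.108.128.0
No, 110.108.250.32 is not in 110.221.128.0/17


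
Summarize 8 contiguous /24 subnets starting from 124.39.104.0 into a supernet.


Original prefix: /24
Number of subnets: 8 = 2^3
New prefix = 24 - 3 = 21
Supernet: 124.39.104.0/21


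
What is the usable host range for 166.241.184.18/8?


Network: 166.0.0.0
Broadcast: 166.255.255.255
First usable = network + 1
Last usable = broadcast - 1
Range: 166.0.0.1 to 166.255.255.254


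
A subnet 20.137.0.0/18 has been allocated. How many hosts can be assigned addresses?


Host bits = 32 - 18 = 14
Total addresses = 2^14 = 16384
Usable = total - 2 (network and broadcast)
Usable hosts: 16382


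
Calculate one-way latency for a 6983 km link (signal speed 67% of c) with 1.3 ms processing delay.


Speed = 0.67 * 3e5 km/s = 201000 km/s
Propagation delay = 6983 / 201000 = 0.0347 s = 34.7413 ms
Processing delay = 1.3 ms
Total one-way latency = 36.0413 ms


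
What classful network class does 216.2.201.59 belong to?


First octet: 216
Binary: 11011000
110xxxxx -> Class C (192-223)
Class C, default mask 255.255.255.0 (/24)


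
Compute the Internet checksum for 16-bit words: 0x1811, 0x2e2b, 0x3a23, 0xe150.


Sum all words (with carry folding):
+ 0x1811 = 0x1811
+ 0x2e2b = 0x463c
+ 0x3a23 = 0x805f
+ 0xe150 = 0x61b0
One's complement: ~0x61b0
Checksum = 0x9e4f


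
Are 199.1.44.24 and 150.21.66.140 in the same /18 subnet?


Mask: 255.255.192.0
199.1.44.24 AND mask = 199.1.0.0
150.21.66.140 AND mask = 150.21.64.0
No, different subnets (199.1.0.0 vs 150.21.64.0)


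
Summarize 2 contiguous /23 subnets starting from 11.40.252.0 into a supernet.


Original prefix: /23
Number of subnets: 2 = 2^1
New prefix = 23 - 1 = 22
Supernet: 11.40.252.0/22


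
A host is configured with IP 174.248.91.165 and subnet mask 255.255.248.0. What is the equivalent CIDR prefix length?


Binary: 11111111.11111111.11111000.00000000
Count leading 1s
Prefix: /21


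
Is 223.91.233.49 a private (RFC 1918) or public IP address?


RFC 1918 private ranges:
  10.0.0.0/8 (10.0.0.0 - 10.255.255.255)
  172.16.0.0/12 (172.16.0.0 - 172.31.255.255)
  192.168.0.0/16 (192.168.0.0 - 192.168.255.255)
Public (not in any RFC 1918 range)


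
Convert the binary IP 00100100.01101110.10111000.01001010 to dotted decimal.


00100100 = 36
01101110 = 110
10111000 = 184
01001010 = 74
IP: 36.110.184.74


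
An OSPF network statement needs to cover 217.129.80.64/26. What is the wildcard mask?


Subnet mask: 255.255.255.192
Wildcard = 255.255.255.255 - subnet mask
255 - 255 = 0
255 - 255 = 0
255 - 255 = 0
255 - 192 = 63
Wildcard: 0.0.0.63


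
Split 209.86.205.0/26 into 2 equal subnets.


New prefix = 26 + 1 = 27
Each subnet has 32 addresses
  209.86.205.0/27
  209.86.205.32/27
Subnets: 209.86.205.0/27, 209.86.205.32/27


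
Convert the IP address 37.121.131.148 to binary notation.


37 = 00100101
121 = 01111001
131 = 10000011
148 = 10010100
Binary: 00100101.01111001.10000011.10010100


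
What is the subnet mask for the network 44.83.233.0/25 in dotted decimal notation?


/25 means 25 network bits, 7 host bits
Binary: 11111111111111111111111110000000
Mask: 255.255.255.128


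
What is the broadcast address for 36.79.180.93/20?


Network: 36.79.176.0/20
Host bits = 12
Set all host bits to 1:
Broadcast: 36.79.191.255


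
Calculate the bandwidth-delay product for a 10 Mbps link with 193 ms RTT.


BDP = bandwidth * RTT
= 10 Mbps * 193 ms
= 10 * 1e6 * 193 / 1000 bits
= 1930000 bits
= 241250 bytes
= 235.5957 KB
BDP = 1930000 bits (241250 bytes)


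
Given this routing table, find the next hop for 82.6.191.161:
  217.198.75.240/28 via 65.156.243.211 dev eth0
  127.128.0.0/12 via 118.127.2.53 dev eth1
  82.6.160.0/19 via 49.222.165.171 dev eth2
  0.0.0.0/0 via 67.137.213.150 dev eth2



Longest prefix match for 82.6.191.161:
  /28 217.198.75.240: no
  /12 127.128.0.0: no
  /19 82.6.160.0: MATCH
  /0 0.0.0.0: MATCH
Selected: next-hop 49.222.165.171 via eth2 (matched /19)


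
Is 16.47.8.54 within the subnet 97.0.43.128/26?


Subnet network: 97.0.43.128
Test IP AND mask: 16.47.8.0
No, 16.47.8.54 is not in 97.0.43.128/26


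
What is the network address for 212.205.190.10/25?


IP:   11010100.11001101.10111110.00001010
Mask: 11111111.11111111.11111111.10000000
AND operation:
Net:  11010100.11001101.10111110.00000000
Network: 212.205.190.0/25


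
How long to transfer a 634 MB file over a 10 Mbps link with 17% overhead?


Effective throughput = 10 * (1 - 17/100) = 8.3 Mbps
File size in Mb = 634 * 8 = 5072 Mb
Time = 5072 / 8.3
Time = 611.0843 seconds


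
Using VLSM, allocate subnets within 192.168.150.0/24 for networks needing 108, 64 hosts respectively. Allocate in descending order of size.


108 hosts -> /25 (126 usable): 192.168.150.0/25
64 hosts -> /25 (126 usable): 192.168.150.128/25
Allocation: 192.168.150.0/25 (108 hosts, 126 usable); 192.168.150.128/25 (64 hosts, 126 usable)


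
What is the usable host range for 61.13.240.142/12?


Network: 61.0.0.0
Broadcast: 61.15.255.255
First usable = network + 1
Last usable = broadcast - 1
Range: 61.0.0.1 to 61.15.255.254


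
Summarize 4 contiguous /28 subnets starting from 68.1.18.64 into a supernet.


Original prefix: /28
Number of subnets: 4 = 2^2
New prefix = 28 - 2 = 26
Supernet: 68.1.18.64/26


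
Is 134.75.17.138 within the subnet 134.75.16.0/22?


Subnet network: 134.75.16.0
Test IP AND mask: 134.75.16.0
Yes, 134.75.17.138 is in 134.75.16.0/22


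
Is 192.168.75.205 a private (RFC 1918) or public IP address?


RFC 1918 private ranges:
  10.0.0.0/8 (10.0.0.0 - 10.255.255.255)
  172.16.0.0/12 (172.16.0.0 - 172.31.255.255)
  192.168.0.0/16 (192.168.0.0 - 192.168.255.255)
Private (in 192.168.0.0/16)


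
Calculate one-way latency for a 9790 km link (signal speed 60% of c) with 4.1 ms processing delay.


Speed = 0.6 * 3e5 km/s = 180000 km/s
Propagation delay = 9790 / 180000 = 0.0544 s = 54.3889 ms
Processing delay = 4.1 ms
Total one-way latency = 58.4889 ms


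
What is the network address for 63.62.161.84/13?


IP:   00111111.00111110.10100001.01010100
Mask: 11111111.11111000.00000000.00000000
AND operation:
Net:  00111111.00111000.00000000.00000000
Network: 63.56.0.0/13


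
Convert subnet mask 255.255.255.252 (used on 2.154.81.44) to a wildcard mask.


Subnet mask: 255.255.255.252
Wildcard = 255.255.255.255 - subnet mask
255 - 255 = 0
255 - 255 = 0
255 - 255 = 0
255 - 252 = 3
Wildcard: 0.0.0.3


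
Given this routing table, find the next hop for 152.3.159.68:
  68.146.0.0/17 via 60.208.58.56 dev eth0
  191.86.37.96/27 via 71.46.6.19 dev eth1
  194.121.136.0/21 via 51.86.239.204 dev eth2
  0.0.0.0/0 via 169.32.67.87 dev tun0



Longest prefix match for 152.3.159.68:
  /17 68.146.0.0: no
  /27 191.86.37.96: no
  /21 194.121.136.0: no
  /0 0.0.0.0: MATCH
Selected: next-hop 169.32.67.87 via tun0 (matched /0)


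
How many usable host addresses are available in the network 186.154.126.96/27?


Host bits = 32 - 27 = 5
Total addresses = 2^5 = 32
Usable = total - 2 (network and broadcast)
Usable hosts: 30


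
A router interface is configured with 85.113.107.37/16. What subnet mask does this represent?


/16 means 16 network bits, 16 host bits
Binary: 11111111111111110000000000000000
Mask: 255.255.0.0


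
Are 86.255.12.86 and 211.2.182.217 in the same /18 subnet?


Mask: 255.255.192.0
86.255.12.86 AND mask = 86.255.0.0
211.2.182.217 AND mask = 211.2.128.0
No, different subnets (86.255.0.0 vs 211.2.128.0)


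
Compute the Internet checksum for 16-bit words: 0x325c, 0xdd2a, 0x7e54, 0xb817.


Sum all words (with carry folding):
+ 0x325c = 0x325c
+ 0xdd2a = 0x0f87
+ 0x7e54 = 0x8ddb
+ 0xb817 = 0x45f3
One's complement: ~0x45f3
Checksum = 0xba0c


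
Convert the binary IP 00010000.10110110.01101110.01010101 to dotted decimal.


00010000 = 16
10110110 = 182
01101110 = 110
01010101 = 85
IP: 16.182.110.85


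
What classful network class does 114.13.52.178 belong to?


First octet: 114
Binary: 01110010
0xxxxxxx -> Class A (1-126)
Class A, default mask 255.0.0.0 (/8)


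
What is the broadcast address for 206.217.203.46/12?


Network: 206.208.0.0/12
Host bits = 20
Set all host bits to 1:
Broadcast: 206.223.255.255


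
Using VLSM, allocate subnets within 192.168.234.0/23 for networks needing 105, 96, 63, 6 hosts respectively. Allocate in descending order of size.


105 hosts -> /25 (126 usable): 192.168.234.0/25
96 hosts -> /25 (126 usable): 192.168.234.128/25
63 hosts -> /25 (126 usable): 192.168.235.0/25
6 hosts -> /29 (6 usable): 192.168.235.128/29
Allocation: 192.168.234.0/25 (105 hosts, 126 usable); 192.168.234.128/25 (96 hosts, 126 usable); 192.168.235.0/25 (63 hosts, 126 usable); 192.168.235.128/29 (6 hosts, 6 usable)


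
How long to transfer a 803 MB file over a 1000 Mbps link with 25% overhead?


Effective throughput = 1000 * (1 - 25/100) = 750 Mbps
File size in Mb = 803 * 8 = 6424 Mb
Time = 6424 / 750
Time = 8.5653 seconds


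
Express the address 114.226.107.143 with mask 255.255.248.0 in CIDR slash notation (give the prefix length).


Binary: 11111111.11111111.11111000.00000000
Count leading 1s
Prefix: /21


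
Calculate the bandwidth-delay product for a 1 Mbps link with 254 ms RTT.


BDP = bandwidth * RTT
= 1 Mbps * 254 ms
= 1 * 1e6 * 254 / 1000 bits
= 254000 bits
= 31750 bytes
= 31.0059 KB
BDP = 254000 bits (31750 bytes)


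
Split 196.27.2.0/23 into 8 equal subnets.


New prefix = 23 + 3 = 26
Each subnet has 64 addresses
  196.27.2.0/26
  196.27.2.64/26
  196.27.2.128/26
  196.27.2.192/26
  196.27.3.0/26
  196.27.3.64/26
  196.27.3.128/26
  196.27.3.192/26
Subnets: 196.27.2.0/26, 196.27.2.64/26, 196.27.2.128/26, 196.27.2.192/26, 196.27.3.0/26, 196.27.3.64/26, 196.27.3.128/26, 196.27.3.192/26


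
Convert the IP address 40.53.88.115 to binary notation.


40 = 00101000
53 = 00110101
88 = 01011000
115 = 01110011
Binary: 00101000.00110101.01011000.01110011


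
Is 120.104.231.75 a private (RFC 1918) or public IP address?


RFC 1918 private ranges:
  10.0.0.0/8 (10.0.0.0 - 10.255.255.255)
  172.16.0.0/12 (172.16.0.0 - 172.31.255.255)
  192.168.0.0/16 (192.168.0.0 - 192.168.255.255)
Public (not in any RFC 1918 range)


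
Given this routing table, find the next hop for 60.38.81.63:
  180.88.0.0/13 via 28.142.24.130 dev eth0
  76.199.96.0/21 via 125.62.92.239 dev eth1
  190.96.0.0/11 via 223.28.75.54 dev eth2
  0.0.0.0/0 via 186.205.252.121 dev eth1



Longest prefix match for 60.38.81.63:
  /13 180.88.0.0: no
  /21 76.199.96.0: no
  /11 190.96.0.0: no
  /0 0.0.0.0: MATCH
Selected: next-hop 186.205.252.121 via eth1 (matched /0)


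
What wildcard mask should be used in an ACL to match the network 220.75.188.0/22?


Subnet mask: 255.255.252.0
Wildcard = 255.255.255.255 - subnet mask
255 - 255 = 0
255 - 255 = 0
255 - 252 = 3
255 - 0 = 255
Wildcard: 0.0.3.255


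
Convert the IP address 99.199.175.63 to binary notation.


99 = 01100011
199 = 11000111
175 = 10101111
63 = 00111111
Binary: 01100011.11000111.10101111.00111111


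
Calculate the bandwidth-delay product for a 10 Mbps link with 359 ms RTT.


BDP = bandwidth * RTT
= 10 Mbps * 359 ms
= 10 * 1e6 * 359 / 1000 bits
= 3590000 bits
= 448750 bytes
= 438.2324 KB
BDP = 3590000 bits (448750 bytes)


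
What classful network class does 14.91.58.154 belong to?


First octet: 14
Binary: 00001110
0xxxxxxx -> Class A (1-126)
Class A, default mask 255.0.0.0 (/8)


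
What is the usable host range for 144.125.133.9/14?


Network: 144.124.0.0
Broadcast: 144.127.255.255
First usable = network + 1
Last usable = broadcast - 1
Range: 144.124.0.1 to 144.127.255.254


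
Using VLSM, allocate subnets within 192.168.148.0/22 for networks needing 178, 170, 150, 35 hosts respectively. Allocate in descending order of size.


178 hosts -> /24 (254 usable): 192.168.148.0/24
170 hosts -> /24 (254 usable): 192.168.149.0/24
150 hosts -> /24 (254 usable): 192.168.150.0/24
35 hosts -> /26 (62 usable): 192.168.151.0/26
Allocation: 192.168.148.0/24 (178 hosts, 254 usable); 192.168.149.0/24 (170 hosts, 254 usable); 192.168.150.0/24 (150 hosts, 254 usable); 192.168.151.0/26 (35 hosts, 62 usable)


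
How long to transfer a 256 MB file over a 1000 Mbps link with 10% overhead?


Effective throughput = 1000 * (1 - 10/100) = 900 Mbps
File size in Mb = 256 * 8 = 2048 Mb
Time = 2048 / 900
Time = 2.2756 seconds


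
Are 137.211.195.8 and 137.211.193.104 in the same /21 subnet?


Mask: 255.255.248.0
137.211.195.8 AND mask = 137.211.192.0
137.211.193.104 AND mask = 137.211.192.0
Yes, same subnet (137.211.192.0)


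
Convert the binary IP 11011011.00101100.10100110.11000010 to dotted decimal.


11011011 = 219
00101100 = 44
10100110 = 166
11000010 = 194
IP: 219.44.166.194


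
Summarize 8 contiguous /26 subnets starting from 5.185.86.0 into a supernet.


Original prefix: /26
Number of subnets: 8 = 2^3
New prefix = 26 - 3 = 23
Supernet: 5.185.86.0/23


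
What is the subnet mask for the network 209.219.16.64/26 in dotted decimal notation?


/26 means 26 network bits, 6 host bits
Binary: 11111111111111111111111111000000
Mask: 255.255.255.192


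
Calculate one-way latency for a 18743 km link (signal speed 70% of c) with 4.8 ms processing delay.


Speed = 0.7 * 3e5 km/s = 210000 km/s
Propagation delay = 18743 / 210000 = 0.0893 s = 89.2524 ms
Processing delay = 4.8 ms
Total one-way latency = 94.0524 ms


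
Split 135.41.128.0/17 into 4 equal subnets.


New prefix = 17 + 2 = 19
Each subnet has 8192 addresses
  135.41.128.0/19
  135.41.160.0/19
  135.41.192.0/19
  135.41.224.0/19
Subnets: 135.41.128.0/19, 135.41.160.0/19, 135.41.192.0/19, 135.41.224.0/19


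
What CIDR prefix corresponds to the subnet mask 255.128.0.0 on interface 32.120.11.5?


Binary: 11111111.10000000.00000000.00000000
Count leading 1s
Prefix: /9


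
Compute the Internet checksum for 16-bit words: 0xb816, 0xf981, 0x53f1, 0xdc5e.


Sum all words (with carry folding):
+ 0xb816 = 0xb816
+ 0xf981 = 0xb198
+ 0x53f1 = 0x058a
+ 0xdc5e = 0xe1e8
One's complement: ~0xe1e8
Checksum = 0x1e17


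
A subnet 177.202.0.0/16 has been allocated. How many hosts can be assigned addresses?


Host bits = 32 - 16 = 16
Total addresses = 2^16 = 65536
Usable = total - 2 (network and broadcast)
Usable hosts: 65534


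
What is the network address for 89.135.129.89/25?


IP:   01011001.10000111.10000001.01011001
Mask: 11111111.11111111.11111111.10000000
AND operation:
Net:  01011001.10000111.10000001.00000000
Network: 89.135.129.0/25


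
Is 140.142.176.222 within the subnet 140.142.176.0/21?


Subnet network: 140.142.176.0
Test IP AND mask: 140.142.176.0
Yes, 140.142.176.222 is in 140.142.176.0/21


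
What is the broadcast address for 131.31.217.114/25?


Network: 131.31.217.0/25
Host bits = 7
Set all host bits to 1:
Broadcast: 131.31.217.127


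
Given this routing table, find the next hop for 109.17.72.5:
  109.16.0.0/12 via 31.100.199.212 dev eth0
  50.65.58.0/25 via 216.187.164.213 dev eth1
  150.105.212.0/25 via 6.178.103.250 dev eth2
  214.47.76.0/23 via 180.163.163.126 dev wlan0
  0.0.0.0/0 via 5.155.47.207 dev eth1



Longest prefix match for 109.17.72.5:
  /12 109.16.0.0: MATCH
  /25 50.65.58.0: no
  /25 150.105.212.0: no
  /23 214.47.76.0: no
  /0 0.0.0.0: MATCH
Selected: next-hop 31.100.199.212 via eth0 (matched /12)


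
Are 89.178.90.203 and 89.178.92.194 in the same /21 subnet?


Mask: 255.255.248.0
89.178.90.203 AND mask = 89.178.88.0
89.178.92.194 AND mask = 89.178.88.0
Yes, same subnet (89.178.88.0)


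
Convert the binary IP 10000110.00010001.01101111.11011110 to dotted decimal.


10000110 = 134
00010001 = 17
01101111 = 111
11011110 = 222
IP: 134.17.111.222


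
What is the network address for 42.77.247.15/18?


IP:   00101010.01001101.11110111.00001111
Mask: 11111111.11111111.11000000.00000000
AND operation:
Net:  00101010.01001101.11000000.00000000
Network: 42.77.192.0/18


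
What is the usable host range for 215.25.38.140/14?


Network: 215.24.0.0
Broadcast: 215.27.255.255
First usable = network + 1
Last usable = broadcast - 1
Range: 215.24.0.1 to 215.27.255.254


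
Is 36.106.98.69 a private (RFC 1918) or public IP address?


RFC 1918 private ranges:
  10.0.0.0/8 (10.0.0.0 - 10.255.255.255)
  172.16.0.0/12 (172.16.0.0 - 172.31.255.255)
  192.168.0.0/16 (192.168.0.0 - 192.168.255.255)
Public (not in any RFC 1918 range)


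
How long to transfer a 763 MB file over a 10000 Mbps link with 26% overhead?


Effective throughput = 10000 * (1 - 26/100) = 7400 Mbps
File size in Mb = 763 * 8 = 6104 Mb
Time = 6104 / 7400
Time = 0.8249 seconds


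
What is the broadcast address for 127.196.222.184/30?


Network: 127.196.222.184/30
Host bits = 2
Set all host bits to 1:
Broadcast: 127.196.222.187


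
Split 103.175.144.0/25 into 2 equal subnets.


New prefix = 25 + 1 = 26
Each subnet has 64 addresses
  103.175.144.0/26
  103.175.144.64/26
Subnets: 103.175.144.0/26, 103.175.144.64/26


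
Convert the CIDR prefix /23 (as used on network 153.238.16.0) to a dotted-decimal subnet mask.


/23 means 23 network bits, 9 host bits
Binary: 11111111111111111111111000000000
Mask: 255.255.254.0


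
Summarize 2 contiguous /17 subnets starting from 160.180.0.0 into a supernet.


Original prefix: /17
Number of subnets: 2 = 2^1
New prefix = 17 - 1 = 16
Supernet: 160.180.0.0/16


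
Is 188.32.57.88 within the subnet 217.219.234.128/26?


Subnet network: 217.219.234.128
Test IP AND mask: 188.32.57.64
No, 188.32.57.88 is not in 217.219.234.128/26


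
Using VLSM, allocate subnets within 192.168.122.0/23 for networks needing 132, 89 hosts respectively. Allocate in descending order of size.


132 hosts -> /24 (254 usable): 192.168.122.0/24
89 hosts -> /25 (126 usable): 192.168.123.0/25
Allocation: 192.168.122.0/24 (132 hosts, 254 usable); 192.168.123.0/25 (89 hosts, 126 usable)


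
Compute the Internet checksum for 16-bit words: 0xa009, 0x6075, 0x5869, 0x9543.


Sum all words (with carry folding):
+ 0xa009 = 0xa009
+ 0x6075 = 0x007f
+ 0x5869 = 0x58e8
+ 0x9543 = 0xee2b
One's complement: ~0xee2b
Checksum = 0x11d4


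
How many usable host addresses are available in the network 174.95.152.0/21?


Host bits = 32 - 21 = 11
Total addresses = 2^11 = 2048
Usable = total - 2 (network and broadcast)
Usable hosts: 2046


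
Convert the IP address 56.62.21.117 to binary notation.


56 = 00111000
62 = 00111110
21 = 00010101
117 = 01110101
Binary: 00111000.00111110.00010101.01110101


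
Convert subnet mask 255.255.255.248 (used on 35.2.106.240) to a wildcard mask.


Subnet mask: 255.255.255.248
Wildcard = 255.255.255.255 - subnet mask
255 - 255 = 0
255 - 255 = 0
255 - 255 = 0
255 - 248 = 7
Wildcard: 0.0.0.7


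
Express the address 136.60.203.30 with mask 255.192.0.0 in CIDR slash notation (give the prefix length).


Binary: 11111111.11000000.00000000.00000000
Count leading 1s
Prefix: /10


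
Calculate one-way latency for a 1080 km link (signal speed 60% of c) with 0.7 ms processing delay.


Speed = 0.6 * 3e5 km/s = 180000 km/s
Propagation delay = 1080 / 180000 = 0.006 s = 6 ms
Processing delay = 0.7 ms
Total one-way latency = 6.7 ms


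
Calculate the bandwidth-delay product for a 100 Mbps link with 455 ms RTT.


BDP = bandwidth * RTT
= 100 Mbps * 455 ms
= 100 * 1e6 * 455 / 1000 bits
= 45500000 bits
= 5687500 bytes
= 5554.1992 KB
BDP = 45500000 bits (5687500 bytes)


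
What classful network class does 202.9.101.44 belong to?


First octet: 202
Binary: 11001010
110xxxxx -> Class C (192-223)
Class C, default mask 255.255.255.0 (/24)


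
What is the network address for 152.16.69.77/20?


IP:   10011000.00010000.01000101.01001101
Mask: 11111111.11111111.11110000.00000000
AND operation:
Net:  10011000.00010000.01000000.00000000
Network: 152.16.64.0/20


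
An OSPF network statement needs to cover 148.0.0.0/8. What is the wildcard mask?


Subnet mask: 255.0.0.0
Wildcard = 255.255.255.255 - subnet mask
255 - 255 = 0
255 - 0 = 255
255 - 0 = 255
255 - 0 = 255
Wildcard: 0.255.255.255


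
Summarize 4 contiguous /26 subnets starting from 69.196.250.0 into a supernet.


Original prefix: /26
Number of subnets: 4 = 2^2
New prefix = 26 - 2 = 24
Supernet: 69.196.250.0/24


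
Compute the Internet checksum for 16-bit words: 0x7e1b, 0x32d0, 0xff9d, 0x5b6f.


Sum all words (with carry folding):
+ 0x7e1b = 0x7e1b
+ 0x32d0 = 0xb0eb
+ 0xff9d = 0xb089
+ 0x5b6f = 0x0bf9
One's complement: ~0x0bf9
Checksum = 0xf406


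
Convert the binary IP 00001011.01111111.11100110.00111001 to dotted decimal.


00001011 = 11
01111111 = 127
11100110 = 230
00111001 = 57
IP: 11.127.230.57


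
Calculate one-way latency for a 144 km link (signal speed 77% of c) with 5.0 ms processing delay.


Speed = 0.77 * 3e5 km/s = 231000 km/s
Propagation delay = 144 / 231000 = 0.0006 s = 0.6234 ms
Processing delay = 5.0 ms
Total one-way latency = 5.6234 ms


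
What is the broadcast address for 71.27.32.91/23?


Network: 71.27.32.0/23
Host bits = 9
Set all host bits to 1:
Broadcast: 71.27.33.255


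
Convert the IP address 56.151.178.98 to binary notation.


56 = 00111000
151 = 10010111
178 = 10110010
98 = 01100010
Binary: 00111000.10010111.10110010.01100010


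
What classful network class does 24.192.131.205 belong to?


First octet: 24
Binary: 00011000
0xxxxxxx -> Class A (1-126)
Class A, default mask 255.0.0.0 (/8)


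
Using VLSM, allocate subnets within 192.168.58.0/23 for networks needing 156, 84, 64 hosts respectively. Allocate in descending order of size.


156 hosts -> /24 (254 usable): 192.168.58.0/24
84 hosts -> /25 (126 usable): 192.168.59.0/25
64 hosts -> /25 (126 usable): 192.168.59.128/25
Allocation: 192.168.58.0/24 (156 hosts, 254 usable); 192.168.59.0/25 (84 hosts, 126 usable); 192.168.59.128/25 (64 hosts, 126 usable)


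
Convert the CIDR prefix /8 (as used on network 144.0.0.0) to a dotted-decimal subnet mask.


/8 means 8 network bits, 24 host bits
Binary: 11111111000000000000000000000000
Mask: 255.0.0.0


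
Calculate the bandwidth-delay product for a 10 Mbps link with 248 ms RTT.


BDP = bandwidth * RTT
= 10 Mbps * 248 ms
= 10 * 1e6 * 248 / 1000 bits
= 2480000 bits
= 310000 bytes
= 302.7344 KB
BDP = 2480000 bits (310000 bytes)


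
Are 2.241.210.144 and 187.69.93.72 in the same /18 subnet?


Mask: 255.255.192.0
2.241.210.144 AND mask = 2.241.192.0
187.69.93.72 AND mask = 187.69.64.0
No, different subnets (2.241.192.0 vs 187.69.64.0)


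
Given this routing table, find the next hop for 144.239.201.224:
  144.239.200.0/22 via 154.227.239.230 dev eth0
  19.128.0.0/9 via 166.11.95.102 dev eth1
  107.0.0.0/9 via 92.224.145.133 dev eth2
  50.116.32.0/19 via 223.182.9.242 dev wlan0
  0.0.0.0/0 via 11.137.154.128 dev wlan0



Longest prefix match for 144.239.201.224:
  /22 144.239.200.0: MATCH
  /9 19.128.0.0: no
  /9 107.0.0.0: no
  /19 50.116.32.0: no
  /0 0.0.0.0: MATCH
Selected: next-hop 154.227.239.230 via eth0 (matched /22)


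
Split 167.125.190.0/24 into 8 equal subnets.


New prefix = 24 + 3 = 27
Each subnet has 32 addresses
  167.125.190.0/27
  167.125.190.32/27
  167.125.190.64/27
  167.125.190.96/27
  167.125.190.128/27
  167.125.190.160/27
  167.125.190.192/27
  167.125.190.224/27
Subnets: 167.125.190.0/27, 167.125.190.32/27, 167.125.190.64/27, 167.125.190.96/27, 167.125.190.128/27, 167.125.190.160/27, 167.125.190.192/27, 167.125.190.224/27


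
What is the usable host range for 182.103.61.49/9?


Network: 182.0.0.0
Broadcast: 182.127.255.255
First usable = network + 1
Last usable = broadcast - 1
Range: 182.0.0.1 to 182.127.255.254


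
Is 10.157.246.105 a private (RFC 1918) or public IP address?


RFC 1918 private ranges:
  10.0.0.0/8 (10.0.0.0 - 10.255.255.255)
  172.16.0.0/12 (172.16.0.0 - 172.31.255.255)
  192.168.0.0/16 (192.168.0.0 - 192.168.255.255)
Private (in 10.0.0.0/8)


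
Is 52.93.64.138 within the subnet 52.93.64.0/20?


Subnet network: 52.93.64.0
Test IP AND mask: 52.93.64.0
Yes, 52.93.64.138 is in 52.93.64.0/20


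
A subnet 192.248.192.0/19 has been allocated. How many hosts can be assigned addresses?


Host bits = 32 - 19 = 13
Total addresses = 2^13 = 8192
Usable = total - 2 (network and broadcast)
Usable hosts: 8190


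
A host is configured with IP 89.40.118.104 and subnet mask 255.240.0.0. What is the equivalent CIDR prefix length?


Binary: 11111111.11110000.00000000.00000000
Count leading 1s
Prefix: /12


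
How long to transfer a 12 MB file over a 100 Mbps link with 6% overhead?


Effective throughput = 100 * (1 - 6/100) = 94 Mbps
File size in Mb = 12 * 8 = 96 Mb
Time = 96 / 94
Time = 1.0213 seconds


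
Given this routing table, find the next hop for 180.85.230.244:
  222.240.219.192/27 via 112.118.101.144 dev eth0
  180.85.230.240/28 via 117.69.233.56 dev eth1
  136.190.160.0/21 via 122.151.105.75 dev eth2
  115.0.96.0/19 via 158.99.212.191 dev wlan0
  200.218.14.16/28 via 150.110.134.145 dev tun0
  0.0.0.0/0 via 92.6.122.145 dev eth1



Longest prefix match for 180.85.230.244:
  /27 222.240.219.192: no
  /28 180.85.230.240: MATCH
  /21 136.190.160.0: no
  /19 115.0.96.0: no
  /28 200.218.14.16: no
  /0 0.0.0.0: MATCH
Selected: next-hop 117.69.233.56 via eth1 (matched /28)


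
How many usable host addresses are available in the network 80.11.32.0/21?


Host bits = 32 - 21 = 11
Total addresses = 2^11 = 2048
Usable = total - 2 (network and broadcast)
Usable hosts: 2046


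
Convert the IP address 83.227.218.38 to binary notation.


83 = 01010011
227 = 11100011
218 = 11011010
38 = 00100110
Binary: 01010011.11100011.11011010.00100110


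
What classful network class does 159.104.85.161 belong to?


First octet: 159
Binary: 10011111
10xxxxxx -> Class B (128-191)
Class B, default mask 255.255.0.0 (/16)


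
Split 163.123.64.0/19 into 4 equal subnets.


New prefix = 19 + 2 = 21
Each subnet has 2048 addresses
  163.123.64.0/21
  163.123.72.0/21
  163.123.80.0/21
  163.123.88.0/21
Subnets: 163.123.64.0/21, 163.123.72.0/21, 163.123.80.0/21, 163.123.88.0/21


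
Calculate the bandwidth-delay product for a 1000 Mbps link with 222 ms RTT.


BDP = bandwidth * RTT
= 1000 Mbps * 222 ms
= 1000 * 1e6 * 222 / 1000 bits
= 222000000 bits
= 27750000 bytes
= 27099.6094 KB
BDP = 222000000 bits (27750000 bytes)


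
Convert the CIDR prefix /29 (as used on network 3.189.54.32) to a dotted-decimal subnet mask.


/29 means 29 network bits, 3 host bits
Binary: 11111111111111111111111111111000
Mask: 255.255.255.248


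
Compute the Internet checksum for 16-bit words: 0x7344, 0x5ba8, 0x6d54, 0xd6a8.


Sum all words (with carry folding):
+ 0x7344 = 0x7344
+ 0x5ba8 = 0xceec
+ 0x6d54 = 0x3c41
+ 0xd6a8 = 0x12ea
One's complement: ~0x12ea
Checksum = 0xed15


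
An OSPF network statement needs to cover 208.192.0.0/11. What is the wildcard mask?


Subnet mask: 255.224.0.0
Wildcard = 255.255.255.255 - subnet mask
255 - 255 = 0
255 - 224 = 31
255 - 0 = 255
255 - 0 = 255
Wildcard: 0.31.255.255


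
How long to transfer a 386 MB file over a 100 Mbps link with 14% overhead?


Effective throughput = 100 * (1 - 14/100) = 86 Mbps
File size in Mb = 386 * 8 = 3088 Mb
Time = 3088 / 86
Time = 35.907 seconds


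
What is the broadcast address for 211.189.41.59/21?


Network: 211.189.40.0/21
Host bits = 11
Set all host bits to 1:
Broadcast: 211.189.47.255


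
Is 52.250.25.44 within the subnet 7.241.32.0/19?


Subnet network: 7.241.32.0
Test IP AND mask: 52.250.0.0
No, 52.250.25.44 is not in 7.241.32.0/19


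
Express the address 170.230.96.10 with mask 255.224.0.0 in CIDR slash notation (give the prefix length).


Binary: 11111111.11100000.00000000.00000000
Count leading 1s
Prefix: /11


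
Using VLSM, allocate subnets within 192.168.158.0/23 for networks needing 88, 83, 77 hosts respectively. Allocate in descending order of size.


88 hosts -> /25 (126 usable): 192.168.158.0/25
83 hosts -> /25 (126 usable): 192.168.158.128/25
77 hosts -> /25 (126 usable): 192.168.159.0/25
Allocation: 192.168.158.0/25 (88 hosts, 126 usable); 192.168.158.128/25 (83 hosts, 126 usable); 192.168.159.0/25 (77 hosts, 126 usable)


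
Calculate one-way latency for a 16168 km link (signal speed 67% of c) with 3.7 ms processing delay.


Speed = 0.67 * 3e5 km/s = 201000 km/s
Propagation delay = 16168 / 201000 = 0.0804 s = 80.4378 ms
Processing delay = 3.7 ms
Total one-way latency = 84.1378 ms


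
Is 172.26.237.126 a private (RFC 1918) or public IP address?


RFC 1918 private ranges:
  10.0.0.0/8 (10.0.0.0 - 10.255.255.255)
  172.16.0.0/12 (172.16.0.0 - 172.31.255.255)
  192.168.0.0/16 (192.168.0.0 - 192.168.255.255)
Private (in 172.16.0.0/12)


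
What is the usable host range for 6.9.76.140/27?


Network: 6.9.76.128
Broadcast: 6.9.76.159
First usable = network + 1
Last usable = broadcast - 1
Range: 6.9.76.129 to 6.9.76.158


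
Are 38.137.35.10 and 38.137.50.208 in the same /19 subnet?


Mask: 255.255.224.0
38.137.35.10 AND mask = 38.137.32.0
38.137.50.208 AND mask = 38.137.32.0
Yes, same subnet (38.137.32.0)


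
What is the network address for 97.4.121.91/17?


IP:   01100001.00000100.01111001.01011011
Mask: 11111111.11111111.10000000.00000000
AND operation:
Net:  01100001.00000100.00000000.00000000
Network: 97.4.0.0/17


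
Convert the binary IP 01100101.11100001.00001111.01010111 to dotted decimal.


01100101 = 101
11100001 = 225
00001111 = 15
01010111 = 87
IP: 101.225.15.87


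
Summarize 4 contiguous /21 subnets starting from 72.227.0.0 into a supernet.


Original prefix: /21
Number of subnets: 4 = 2^2
New prefix = 21 - 2 = 19
Supernet: 72.227.0.0/19


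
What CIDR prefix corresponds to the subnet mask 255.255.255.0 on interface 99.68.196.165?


Binary: 11111111.11111111.11111111.00000000
Count leading 1s
Prefix: /24


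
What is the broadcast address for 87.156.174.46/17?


Network: 87.156.128.0/17
Host bits = 15
Set all host bits to 1:
Broadcast: 87.156.255.255


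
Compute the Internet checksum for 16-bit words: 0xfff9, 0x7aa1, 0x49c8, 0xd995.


Sum all words (with carry folding):
+ 0xfff9 = 0xfff9
+ 0x7aa1 = 0x7a9b
+ 0x49c8 = 0xc463
+ 0xd995 = 0x9df9
One's complement: ~0x9df9
Checksum = 0x6206


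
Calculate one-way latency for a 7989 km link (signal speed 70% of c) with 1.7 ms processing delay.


Speed = 0.7 * 3e5 km/s = 210000 km/s
Propagation delay = 7989 / 210000 = 0.038 s = 38.0429 ms
Processing delay = 1.7 ms
Total one-way latency = 39.7429 ms


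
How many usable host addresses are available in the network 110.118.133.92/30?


Host bits = 32 - 30 = 2
Total addresses = 2^2 = 4
Usable = total - 2 (network and broadcast)
Usable hosts: 2


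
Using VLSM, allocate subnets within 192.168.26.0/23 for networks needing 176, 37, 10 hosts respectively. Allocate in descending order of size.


176 hosts -> /24 (254 usable): 192.168.26.0/24
37 hosts -> /26 (62 usable): 192.168.27.0/26
10 hosts -> /28 (14 usable): 192.168.27.64/28
Allocation: 192.168.26.0/24 (176 hosts, 254 usable); 192.168.27.0/26 (37 hosts, 62 usable); 192.168.27.64/28 (10 hosts, 14 usable)


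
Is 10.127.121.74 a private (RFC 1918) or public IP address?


RFC 1918 private ranges:
  10.0.0.0/8 (10.0.0.0 - 10.255.255.255)
  172.16.0.0/12 (172.16.0.0 - 172.31.255.255)
  192.168.0.0/16 (192.168.0.0 - 192.168.255.255)
Private (in 10.0.0.0/8)


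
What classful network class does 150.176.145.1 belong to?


First octet: 150
Binary: 10010110
10xxxxxx -> Class B (128-191)
Class B, default mask 255.255.0.0 (/16)


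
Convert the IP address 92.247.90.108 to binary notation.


92 = 01011100
247 = 11110111
90 = 01011010
108 = 01101100
Binary: 01011100.11110111.01011010.01101100


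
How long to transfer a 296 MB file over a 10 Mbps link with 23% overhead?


Effective throughput = 10 * (1 - 23/100) = 7.7 Mbps
File size in Mb = 296 * 8 = 2368 Mb
Time = 2368 / 7.7
Time = 307.5325 seconds


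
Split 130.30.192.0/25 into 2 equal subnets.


New prefix = 25 + 1 = 26
Each subnet has 64 addresses
  130.30.192.0/26
  130.30.192.64/26
Subnets: 130.30.192.0/26, 130.30.192.64/26


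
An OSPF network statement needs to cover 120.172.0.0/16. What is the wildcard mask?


Subnet mask: 255.255.0.0
Wildcard = 255.255.255.255 - subnet mask
255 - 255 = 0
255 - 255 = 0
255 - 0 = 255
255 - 0 = 255
Wildcard: 0.0.255.255


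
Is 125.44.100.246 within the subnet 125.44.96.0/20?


Subnet network: 125.44.96.0
Test IP AND mask: 125.44.96.0
Yes, 125.44.100.246 is in 125.44.96.0/20


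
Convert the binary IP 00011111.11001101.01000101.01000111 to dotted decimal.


00011111 = 31
11001101 = 205
01000101 = 69
01000111 = 71
IP: 31.205.69.71


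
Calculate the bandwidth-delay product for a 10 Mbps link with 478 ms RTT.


BDP = bandwidth * RTT
= 10 Mbps * 478 ms
= 10 * 1e6 * 478 / 1000 bits
= 4780000 bits
= 597500 bytes
= 583.4961 KB
BDP = 4780000 bits (597500 bytes)


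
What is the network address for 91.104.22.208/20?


IP:   01011011.01101000.00010110.11010000
Mask: 11111111.11111111.11110000.00000000
AND operation:
Net:  01011011.01101000.00010000.00000000
Network: 91.104.16.0/20


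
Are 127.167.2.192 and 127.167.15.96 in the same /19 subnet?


Mask: 255.255.224.0
127.167.2.192 AND mask = 127.167.0.0
127.167.15.96 AND mask = 127.167.0.0
Yes, same subnet (127.167.0.0)


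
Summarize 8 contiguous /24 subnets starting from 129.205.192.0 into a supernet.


Original prefix: /24
Number of subnets: 8 = 2^3
New prefix = 24 - 3 = 21
Supernet: 129.205.192.0/21


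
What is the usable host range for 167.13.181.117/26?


Network: 167.13.181.64
Broadcast: 167.13.181.127
First usable = network + 1
Last usable = broadcast - 1
Range: 167.13.181.65 to 167.13.181.126


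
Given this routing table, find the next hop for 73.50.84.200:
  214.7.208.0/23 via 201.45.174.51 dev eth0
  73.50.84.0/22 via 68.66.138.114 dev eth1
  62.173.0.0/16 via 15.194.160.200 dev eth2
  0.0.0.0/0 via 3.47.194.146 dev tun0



Longest prefix match for 73.50.84.200:
  /23 214.7.208.0: no
  /22 73.50.84.0: MATCH
  /16 62.173.0.0: no
  /0 0.0.0.0: MATCH
Selected: next-hop 68.66.138.114 via eth1 (matched /22)


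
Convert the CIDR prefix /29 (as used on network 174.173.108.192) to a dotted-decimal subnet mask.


/29 means 29 network bits, 3 host bits
Binary: 11111111111111111111111111111000
Mask: 255.255.255.248


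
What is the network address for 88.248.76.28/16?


IP:   01011000.11111000.01001100.00011100
Mask: 11111111.11111111.00000000.00000000
AND operation:
Net:  01011000.11111000.00000000.00000000
Network: 88.248.0.0/16


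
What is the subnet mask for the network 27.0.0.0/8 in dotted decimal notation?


/8 means 8 network bits, 24 host bits
Binary: 11111111000000000000000000000000
Mask: 255.0.0.0


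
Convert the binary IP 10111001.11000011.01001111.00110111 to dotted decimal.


10111001 = 185
11000011 = 195
01001111 = 79
00110111 = 55
IP: 185.195.79.55


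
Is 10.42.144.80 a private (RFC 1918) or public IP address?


RFC 1918 private ranges:
  10.0.0.0/8 (10.0.0.0 - 10.255.255.255)
  172.16.0.0/12 (172.16.0.0 - 172.31.255.255)
  192.168.0.0/16 (192.168.0.0 - 192.168.255.255)
Private (in 10.0.0.0/8)
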